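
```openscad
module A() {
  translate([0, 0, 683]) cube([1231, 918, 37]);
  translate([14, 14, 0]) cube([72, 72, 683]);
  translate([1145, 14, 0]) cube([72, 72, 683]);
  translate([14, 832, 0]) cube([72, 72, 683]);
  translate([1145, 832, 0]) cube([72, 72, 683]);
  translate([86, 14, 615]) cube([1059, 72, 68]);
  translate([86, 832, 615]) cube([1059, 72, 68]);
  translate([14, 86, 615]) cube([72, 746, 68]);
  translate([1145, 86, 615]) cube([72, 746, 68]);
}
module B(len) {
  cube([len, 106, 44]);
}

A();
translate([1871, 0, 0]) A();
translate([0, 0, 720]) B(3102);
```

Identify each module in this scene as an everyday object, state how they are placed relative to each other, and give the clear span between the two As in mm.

A is a table. B is a beam. A beam spans the tops of two tables. The clear span between the two tables is 640 mm.

Second table starts at x = 1871; first ends at x = 1231; clear span = 1871 − 1231 = 640 mm.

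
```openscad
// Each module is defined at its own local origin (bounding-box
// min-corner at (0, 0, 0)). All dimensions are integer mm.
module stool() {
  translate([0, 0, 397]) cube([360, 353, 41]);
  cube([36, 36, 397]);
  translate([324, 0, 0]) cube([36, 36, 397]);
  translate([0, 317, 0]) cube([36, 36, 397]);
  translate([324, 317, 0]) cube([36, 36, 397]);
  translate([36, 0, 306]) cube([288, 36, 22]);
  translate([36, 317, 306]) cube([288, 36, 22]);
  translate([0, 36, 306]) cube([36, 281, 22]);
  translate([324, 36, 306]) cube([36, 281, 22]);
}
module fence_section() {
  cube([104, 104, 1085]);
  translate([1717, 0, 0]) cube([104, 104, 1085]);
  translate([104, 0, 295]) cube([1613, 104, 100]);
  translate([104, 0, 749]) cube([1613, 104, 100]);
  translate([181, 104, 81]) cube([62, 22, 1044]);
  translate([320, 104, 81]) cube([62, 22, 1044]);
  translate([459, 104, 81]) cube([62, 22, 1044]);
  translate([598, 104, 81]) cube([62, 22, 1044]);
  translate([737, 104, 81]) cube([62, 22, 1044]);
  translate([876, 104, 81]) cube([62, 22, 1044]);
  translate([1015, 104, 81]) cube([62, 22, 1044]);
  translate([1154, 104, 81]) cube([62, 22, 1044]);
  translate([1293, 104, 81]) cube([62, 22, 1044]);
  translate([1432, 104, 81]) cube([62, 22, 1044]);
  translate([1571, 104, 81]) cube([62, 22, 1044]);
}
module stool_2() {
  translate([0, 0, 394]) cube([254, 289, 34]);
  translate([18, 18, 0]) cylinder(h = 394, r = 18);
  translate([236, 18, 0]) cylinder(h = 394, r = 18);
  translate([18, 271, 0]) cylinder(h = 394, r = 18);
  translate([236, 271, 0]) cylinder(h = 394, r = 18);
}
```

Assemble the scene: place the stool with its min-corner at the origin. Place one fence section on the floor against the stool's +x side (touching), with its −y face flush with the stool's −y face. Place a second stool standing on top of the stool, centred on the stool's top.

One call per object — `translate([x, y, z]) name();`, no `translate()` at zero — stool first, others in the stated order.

stool();
translate([360, 0, 0]) fence_section();
translate([53, 32, 438]) stool_2();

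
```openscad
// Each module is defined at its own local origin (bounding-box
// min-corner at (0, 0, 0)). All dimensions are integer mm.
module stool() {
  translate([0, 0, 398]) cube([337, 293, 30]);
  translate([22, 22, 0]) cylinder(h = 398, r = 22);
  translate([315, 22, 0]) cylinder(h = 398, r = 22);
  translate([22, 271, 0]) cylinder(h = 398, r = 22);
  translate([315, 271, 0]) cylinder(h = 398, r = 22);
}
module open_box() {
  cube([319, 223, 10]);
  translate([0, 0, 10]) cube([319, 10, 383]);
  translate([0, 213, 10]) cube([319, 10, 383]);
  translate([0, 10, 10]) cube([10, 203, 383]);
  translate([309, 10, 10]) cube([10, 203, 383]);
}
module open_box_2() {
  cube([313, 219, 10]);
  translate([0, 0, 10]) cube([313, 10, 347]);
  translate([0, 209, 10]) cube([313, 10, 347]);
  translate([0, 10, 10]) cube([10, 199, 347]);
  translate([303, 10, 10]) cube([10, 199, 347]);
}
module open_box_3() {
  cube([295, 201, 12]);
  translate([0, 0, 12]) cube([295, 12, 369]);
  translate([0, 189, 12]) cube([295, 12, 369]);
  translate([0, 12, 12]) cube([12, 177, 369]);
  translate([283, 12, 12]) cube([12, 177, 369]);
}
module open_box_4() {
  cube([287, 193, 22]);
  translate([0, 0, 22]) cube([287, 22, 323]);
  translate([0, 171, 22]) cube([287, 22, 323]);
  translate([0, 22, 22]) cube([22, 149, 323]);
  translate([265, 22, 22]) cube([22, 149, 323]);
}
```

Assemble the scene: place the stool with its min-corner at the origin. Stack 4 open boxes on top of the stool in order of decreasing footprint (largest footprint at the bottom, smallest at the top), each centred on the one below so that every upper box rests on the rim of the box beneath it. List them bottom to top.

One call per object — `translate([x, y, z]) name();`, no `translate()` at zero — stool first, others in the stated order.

stool();
translate([9, 35, 428]) open_box();
translate([12, 37, 821]) open_box_2();
translate([21, 46, 1178]) open_box_3();
translate([25, 50, 1559]) open_box_4();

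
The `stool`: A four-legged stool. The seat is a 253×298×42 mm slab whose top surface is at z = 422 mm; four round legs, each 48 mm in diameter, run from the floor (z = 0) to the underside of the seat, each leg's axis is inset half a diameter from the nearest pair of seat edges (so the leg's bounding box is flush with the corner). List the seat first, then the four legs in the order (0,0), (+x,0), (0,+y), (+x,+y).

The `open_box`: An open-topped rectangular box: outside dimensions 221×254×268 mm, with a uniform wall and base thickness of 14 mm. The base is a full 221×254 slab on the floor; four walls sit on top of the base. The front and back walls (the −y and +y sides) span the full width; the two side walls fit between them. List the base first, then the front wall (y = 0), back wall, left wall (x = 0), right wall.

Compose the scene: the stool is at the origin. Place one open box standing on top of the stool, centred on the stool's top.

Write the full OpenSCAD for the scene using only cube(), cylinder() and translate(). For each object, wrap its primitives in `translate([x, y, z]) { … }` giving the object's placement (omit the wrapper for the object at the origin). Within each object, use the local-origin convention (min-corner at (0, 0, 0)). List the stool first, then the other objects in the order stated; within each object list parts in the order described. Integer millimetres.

translate([0, 0, 380]) cube([253, 298, 42]);
translate([24, 24, 0]) cylinder(h = 380, r = 24);
translate([229, 24, 0]) cylinder(h = 380, r = 24);
translate([24, 274, 0]) cylinder(h = 380, r = 24);
translate([229, 274, 0]) cylinder(h = 380, r = 24);
translate([16, 22, 422]) {
  cube([221, 254, 14]);
  translate([0, 0, 14]) cube([221, 14, 254]);
  translate([0, 240, 14]) cube([221, 14, 254]);
  translate([0, 14, 14]) cube([14, 226, 254]);
  translate([207, 14, 14]) cube([14, 226, 254]);
}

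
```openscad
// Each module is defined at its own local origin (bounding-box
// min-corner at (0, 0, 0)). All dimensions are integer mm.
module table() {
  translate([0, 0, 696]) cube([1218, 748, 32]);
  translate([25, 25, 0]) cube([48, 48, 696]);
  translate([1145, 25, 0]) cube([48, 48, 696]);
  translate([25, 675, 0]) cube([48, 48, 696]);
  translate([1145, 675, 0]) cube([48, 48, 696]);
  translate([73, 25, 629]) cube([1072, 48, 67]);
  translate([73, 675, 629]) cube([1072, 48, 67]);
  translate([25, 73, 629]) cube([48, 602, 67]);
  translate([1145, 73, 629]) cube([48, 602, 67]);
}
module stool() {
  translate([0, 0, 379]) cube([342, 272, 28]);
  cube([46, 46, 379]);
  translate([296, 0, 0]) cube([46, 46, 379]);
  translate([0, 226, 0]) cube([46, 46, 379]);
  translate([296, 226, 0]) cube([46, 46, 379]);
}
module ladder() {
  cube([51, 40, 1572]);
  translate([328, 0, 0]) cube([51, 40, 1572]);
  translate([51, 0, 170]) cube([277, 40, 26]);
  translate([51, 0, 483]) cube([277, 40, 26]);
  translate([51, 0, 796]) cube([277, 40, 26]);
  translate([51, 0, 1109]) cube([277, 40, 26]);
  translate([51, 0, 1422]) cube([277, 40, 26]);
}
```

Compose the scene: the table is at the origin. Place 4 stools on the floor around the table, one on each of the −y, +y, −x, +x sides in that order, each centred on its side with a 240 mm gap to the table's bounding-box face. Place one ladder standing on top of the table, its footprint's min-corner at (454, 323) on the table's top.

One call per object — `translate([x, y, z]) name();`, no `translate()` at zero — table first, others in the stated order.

table();
translate([438, -512, 0]) stool();
translate([438, 988, 0]) stool();
translate([-582, 238, 0]) stool();
translate([1458, 238, 0]) stool();
translate([454, 323, 728]) ladder();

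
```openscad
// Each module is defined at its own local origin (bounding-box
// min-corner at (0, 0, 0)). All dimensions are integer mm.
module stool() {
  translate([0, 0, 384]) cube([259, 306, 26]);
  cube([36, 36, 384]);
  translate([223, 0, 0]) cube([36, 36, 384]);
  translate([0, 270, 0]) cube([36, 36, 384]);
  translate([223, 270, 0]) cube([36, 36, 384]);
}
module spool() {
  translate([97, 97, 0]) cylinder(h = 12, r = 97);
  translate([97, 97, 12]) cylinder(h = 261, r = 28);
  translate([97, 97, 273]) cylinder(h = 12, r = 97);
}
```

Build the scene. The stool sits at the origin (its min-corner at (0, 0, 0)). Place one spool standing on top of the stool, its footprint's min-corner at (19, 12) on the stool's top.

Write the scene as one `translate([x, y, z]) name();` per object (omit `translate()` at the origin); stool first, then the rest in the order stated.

stool();
translate([19, 12, 410]) spool();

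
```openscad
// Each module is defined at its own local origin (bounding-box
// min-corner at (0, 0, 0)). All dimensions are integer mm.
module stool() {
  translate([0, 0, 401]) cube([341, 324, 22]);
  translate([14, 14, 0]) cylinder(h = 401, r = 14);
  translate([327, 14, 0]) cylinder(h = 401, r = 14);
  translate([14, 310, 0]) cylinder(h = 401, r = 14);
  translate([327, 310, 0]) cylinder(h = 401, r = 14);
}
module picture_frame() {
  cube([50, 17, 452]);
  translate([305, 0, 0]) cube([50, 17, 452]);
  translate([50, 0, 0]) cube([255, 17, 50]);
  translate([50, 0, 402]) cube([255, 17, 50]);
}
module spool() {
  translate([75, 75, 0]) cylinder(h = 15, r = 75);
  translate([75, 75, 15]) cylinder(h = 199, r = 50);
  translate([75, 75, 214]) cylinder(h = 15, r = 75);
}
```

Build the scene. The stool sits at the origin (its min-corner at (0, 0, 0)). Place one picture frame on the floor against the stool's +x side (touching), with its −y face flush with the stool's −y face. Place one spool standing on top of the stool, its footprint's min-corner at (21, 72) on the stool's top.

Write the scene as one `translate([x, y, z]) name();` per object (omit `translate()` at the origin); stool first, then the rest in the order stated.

stool();
translate([341, 0, 0]) picture_frame();
translate([21, 72, 423]) spool();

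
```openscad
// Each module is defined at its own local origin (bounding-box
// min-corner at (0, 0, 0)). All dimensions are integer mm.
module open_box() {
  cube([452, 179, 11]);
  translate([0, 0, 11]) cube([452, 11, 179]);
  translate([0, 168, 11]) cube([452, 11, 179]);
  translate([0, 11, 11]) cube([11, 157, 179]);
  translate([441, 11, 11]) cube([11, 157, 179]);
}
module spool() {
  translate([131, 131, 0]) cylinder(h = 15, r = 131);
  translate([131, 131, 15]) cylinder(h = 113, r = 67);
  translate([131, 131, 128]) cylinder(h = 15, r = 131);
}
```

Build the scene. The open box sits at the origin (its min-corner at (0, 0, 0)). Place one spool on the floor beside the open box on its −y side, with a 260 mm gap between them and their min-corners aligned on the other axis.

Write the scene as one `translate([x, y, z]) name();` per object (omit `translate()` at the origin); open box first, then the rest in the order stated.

open_box();
translate([0, -522, 0]) spool();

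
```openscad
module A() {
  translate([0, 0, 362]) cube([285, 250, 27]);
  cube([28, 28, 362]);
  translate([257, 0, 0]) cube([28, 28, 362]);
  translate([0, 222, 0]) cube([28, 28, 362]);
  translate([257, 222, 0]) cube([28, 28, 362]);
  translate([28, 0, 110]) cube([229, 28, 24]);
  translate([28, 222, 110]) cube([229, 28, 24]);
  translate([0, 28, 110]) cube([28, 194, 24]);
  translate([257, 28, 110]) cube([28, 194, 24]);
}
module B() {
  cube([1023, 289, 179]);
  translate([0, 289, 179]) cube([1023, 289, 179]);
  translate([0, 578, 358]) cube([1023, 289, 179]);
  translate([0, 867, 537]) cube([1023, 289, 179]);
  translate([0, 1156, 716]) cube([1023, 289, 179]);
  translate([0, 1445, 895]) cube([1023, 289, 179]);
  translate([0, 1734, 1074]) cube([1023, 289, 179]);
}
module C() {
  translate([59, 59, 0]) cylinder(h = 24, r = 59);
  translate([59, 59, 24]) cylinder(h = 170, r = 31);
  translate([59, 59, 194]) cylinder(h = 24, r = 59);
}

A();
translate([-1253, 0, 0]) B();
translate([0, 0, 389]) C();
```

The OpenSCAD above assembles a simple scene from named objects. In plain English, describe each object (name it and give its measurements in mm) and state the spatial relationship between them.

A is a simple wooden stool: a rectangular seat 285 mm (x) by 250 mm (y), 27 mm thick, top face at z = 389 mm, on four square legs, each 28×28 mm in cross-section. The legs rest on z = 0, each flush with a corner of the seat. Four stretchers, 28 mm wide and 24 mm tall, connect adjacent legs with their undersides at z = 110 mm, each running between the inner faces of the legs it joins and aligned with the legs' outer faces on the other axis.

B is a run of 7 identical solid stair steps. Each tread is 1023×289 mm and each step block is 179 mm high. Step 1 rests on the floor; step k is offset from step 1 by (k−1)×289 mm in y and (k−1)×179 mm in z.

C is a spool: two coaxial disc flanges of radius 59 mm and thickness 24 mm, joined by a core cylinder of radius 31 mm and height 170 mm. The lower flange rests on z = 0 and the three cylinders share a vertical axis.

The staircase is on the floor beside the stool on its −x side. The spool is on top of the stool.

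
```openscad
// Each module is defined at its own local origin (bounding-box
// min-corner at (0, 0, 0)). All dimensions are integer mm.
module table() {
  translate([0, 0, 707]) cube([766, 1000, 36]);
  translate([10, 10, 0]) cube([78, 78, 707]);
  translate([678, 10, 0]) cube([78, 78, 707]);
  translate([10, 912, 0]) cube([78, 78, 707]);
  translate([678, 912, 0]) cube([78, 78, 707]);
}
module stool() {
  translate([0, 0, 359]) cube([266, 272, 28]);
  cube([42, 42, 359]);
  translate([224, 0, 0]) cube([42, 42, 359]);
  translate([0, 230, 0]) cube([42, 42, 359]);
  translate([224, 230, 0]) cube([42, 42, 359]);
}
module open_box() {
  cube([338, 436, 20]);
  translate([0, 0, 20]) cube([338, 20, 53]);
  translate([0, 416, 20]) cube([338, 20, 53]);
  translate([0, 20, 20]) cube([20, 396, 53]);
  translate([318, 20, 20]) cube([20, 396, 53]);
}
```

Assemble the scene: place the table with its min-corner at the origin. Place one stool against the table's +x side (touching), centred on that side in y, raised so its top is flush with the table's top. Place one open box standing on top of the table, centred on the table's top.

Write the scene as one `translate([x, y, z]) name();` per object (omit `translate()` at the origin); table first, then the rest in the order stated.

table();
translate([766, 364, 356]) stool();
translate([214, 282, 743]) open_box();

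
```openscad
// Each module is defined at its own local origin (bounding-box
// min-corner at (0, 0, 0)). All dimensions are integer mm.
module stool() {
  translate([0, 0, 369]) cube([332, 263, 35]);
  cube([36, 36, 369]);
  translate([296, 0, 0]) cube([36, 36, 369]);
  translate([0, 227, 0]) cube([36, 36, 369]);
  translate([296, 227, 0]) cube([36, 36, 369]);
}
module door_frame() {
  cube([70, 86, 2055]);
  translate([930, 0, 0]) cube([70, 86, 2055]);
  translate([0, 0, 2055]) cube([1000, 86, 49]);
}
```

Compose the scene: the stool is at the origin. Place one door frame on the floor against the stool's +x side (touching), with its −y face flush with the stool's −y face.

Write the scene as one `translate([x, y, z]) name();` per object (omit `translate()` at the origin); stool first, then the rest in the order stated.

stool();
translate([332, 0, 0]) door_frame();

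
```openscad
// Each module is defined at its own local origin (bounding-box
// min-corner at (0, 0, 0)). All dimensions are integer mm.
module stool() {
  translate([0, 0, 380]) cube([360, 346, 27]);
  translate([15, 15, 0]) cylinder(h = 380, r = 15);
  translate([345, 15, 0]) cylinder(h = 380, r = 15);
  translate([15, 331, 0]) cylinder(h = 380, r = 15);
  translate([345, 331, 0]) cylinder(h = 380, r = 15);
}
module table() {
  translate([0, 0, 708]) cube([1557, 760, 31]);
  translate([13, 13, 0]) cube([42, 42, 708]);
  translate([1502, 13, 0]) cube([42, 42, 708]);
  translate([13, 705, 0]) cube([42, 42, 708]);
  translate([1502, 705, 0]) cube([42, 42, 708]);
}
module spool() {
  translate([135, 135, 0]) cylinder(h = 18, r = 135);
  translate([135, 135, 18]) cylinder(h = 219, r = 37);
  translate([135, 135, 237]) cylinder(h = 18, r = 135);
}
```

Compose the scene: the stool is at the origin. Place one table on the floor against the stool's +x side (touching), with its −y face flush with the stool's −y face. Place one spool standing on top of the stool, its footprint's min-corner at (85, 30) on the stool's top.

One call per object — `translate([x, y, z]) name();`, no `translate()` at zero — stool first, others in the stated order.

stool();
translate([360, 0, 0]) table();
translate([85, 30, 407]) spool();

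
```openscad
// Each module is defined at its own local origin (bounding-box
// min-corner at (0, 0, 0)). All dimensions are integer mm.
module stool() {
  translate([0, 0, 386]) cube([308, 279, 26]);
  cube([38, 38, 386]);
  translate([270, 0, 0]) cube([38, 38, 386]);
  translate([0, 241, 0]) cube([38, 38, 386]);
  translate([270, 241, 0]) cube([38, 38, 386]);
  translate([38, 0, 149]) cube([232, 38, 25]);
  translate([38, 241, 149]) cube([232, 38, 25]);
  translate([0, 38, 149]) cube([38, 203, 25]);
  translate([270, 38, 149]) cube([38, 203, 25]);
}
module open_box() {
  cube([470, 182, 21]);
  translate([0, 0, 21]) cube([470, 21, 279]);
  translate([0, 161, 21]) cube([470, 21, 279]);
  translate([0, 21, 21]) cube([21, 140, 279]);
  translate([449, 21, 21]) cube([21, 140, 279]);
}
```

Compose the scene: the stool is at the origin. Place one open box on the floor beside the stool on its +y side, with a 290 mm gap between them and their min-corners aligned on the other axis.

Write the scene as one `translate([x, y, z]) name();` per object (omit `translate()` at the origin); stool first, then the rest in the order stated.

stool();
translate([0, 569, 0]) open_box();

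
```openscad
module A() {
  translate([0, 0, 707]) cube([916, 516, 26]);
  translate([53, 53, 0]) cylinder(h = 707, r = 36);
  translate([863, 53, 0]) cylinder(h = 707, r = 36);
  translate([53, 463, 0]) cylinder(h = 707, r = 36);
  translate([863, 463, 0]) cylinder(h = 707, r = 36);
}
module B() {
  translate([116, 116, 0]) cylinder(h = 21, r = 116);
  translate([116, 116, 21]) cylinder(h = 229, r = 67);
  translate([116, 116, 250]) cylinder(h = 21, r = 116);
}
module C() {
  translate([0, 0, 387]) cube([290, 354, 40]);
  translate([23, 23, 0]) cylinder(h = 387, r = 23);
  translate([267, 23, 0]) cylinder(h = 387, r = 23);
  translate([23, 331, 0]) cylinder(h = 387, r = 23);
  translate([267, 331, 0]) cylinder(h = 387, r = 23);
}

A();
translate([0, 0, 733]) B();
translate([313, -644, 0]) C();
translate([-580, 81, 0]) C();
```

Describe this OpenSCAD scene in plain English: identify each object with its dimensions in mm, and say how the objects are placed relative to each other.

A is a table: top 916 mm (x) × 516 mm (y), 26 mm thick, upper face at z = 733 mm, on four round legs of 72 mm diameter, each leg's bounding box inset 17 mm from the nearest pair of top edges, running from z = 0 to the bottom of the top.

B is a spool: two coaxial disc flanges of radius 116 mm and thickness 21 mm, joined by a core cylinder of radius 67 mm and height 229 mm. The lower flange rests on z = 0 and the three cylinders share a vertical axis.

C is a simple wooden stool: a rectangular seat 290 mm (x) by 354 mm (y), 40 mm thick, top face at z = 427 mm, on four round legs, each 46 mm in diameter. The legs rest on z = 0, each leg's axis is inset half a diameter from the nearest pair of seat edges (so the leg's bounding box is flush with the corner).

The spool is on top of the table. Two stools sit around the table at the −y, −x sides.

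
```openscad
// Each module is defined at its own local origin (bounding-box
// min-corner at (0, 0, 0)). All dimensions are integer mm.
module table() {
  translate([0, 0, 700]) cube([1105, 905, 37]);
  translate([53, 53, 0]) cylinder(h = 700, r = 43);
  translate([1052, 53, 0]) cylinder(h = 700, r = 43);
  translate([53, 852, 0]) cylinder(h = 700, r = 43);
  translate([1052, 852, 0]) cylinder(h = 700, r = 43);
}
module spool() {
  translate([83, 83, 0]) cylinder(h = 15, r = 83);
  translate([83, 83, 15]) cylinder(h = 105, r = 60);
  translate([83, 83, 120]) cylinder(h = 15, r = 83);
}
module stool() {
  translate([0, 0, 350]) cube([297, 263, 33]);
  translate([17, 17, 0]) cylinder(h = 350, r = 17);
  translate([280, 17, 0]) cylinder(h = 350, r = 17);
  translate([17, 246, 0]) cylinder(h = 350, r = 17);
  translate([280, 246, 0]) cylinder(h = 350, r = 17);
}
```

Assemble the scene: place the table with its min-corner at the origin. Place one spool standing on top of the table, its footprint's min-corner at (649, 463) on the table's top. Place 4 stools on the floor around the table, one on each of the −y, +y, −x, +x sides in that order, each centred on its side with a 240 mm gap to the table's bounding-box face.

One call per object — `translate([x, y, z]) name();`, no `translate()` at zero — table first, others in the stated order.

table();
translate([649, 463, 737]) spool();
translate([404, -503, 0]) stool();
translate([404, 1145, 0]) stool();
translate([-537, 321, 0]) stool();
translate([1345, 321, 0]) stool();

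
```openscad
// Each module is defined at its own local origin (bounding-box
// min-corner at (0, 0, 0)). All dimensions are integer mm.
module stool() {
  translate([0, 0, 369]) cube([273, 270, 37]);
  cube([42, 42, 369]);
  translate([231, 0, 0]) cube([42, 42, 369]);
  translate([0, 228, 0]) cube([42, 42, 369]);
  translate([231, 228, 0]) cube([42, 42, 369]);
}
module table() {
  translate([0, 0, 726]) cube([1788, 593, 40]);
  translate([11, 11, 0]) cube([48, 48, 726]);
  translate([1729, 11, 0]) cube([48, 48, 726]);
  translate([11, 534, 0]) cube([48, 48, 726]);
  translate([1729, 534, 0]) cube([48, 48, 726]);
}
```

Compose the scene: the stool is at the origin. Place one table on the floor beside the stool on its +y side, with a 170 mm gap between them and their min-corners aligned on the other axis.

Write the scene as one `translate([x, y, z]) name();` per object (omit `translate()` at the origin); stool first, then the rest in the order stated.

stool();
translate([0, 440, 0]) table();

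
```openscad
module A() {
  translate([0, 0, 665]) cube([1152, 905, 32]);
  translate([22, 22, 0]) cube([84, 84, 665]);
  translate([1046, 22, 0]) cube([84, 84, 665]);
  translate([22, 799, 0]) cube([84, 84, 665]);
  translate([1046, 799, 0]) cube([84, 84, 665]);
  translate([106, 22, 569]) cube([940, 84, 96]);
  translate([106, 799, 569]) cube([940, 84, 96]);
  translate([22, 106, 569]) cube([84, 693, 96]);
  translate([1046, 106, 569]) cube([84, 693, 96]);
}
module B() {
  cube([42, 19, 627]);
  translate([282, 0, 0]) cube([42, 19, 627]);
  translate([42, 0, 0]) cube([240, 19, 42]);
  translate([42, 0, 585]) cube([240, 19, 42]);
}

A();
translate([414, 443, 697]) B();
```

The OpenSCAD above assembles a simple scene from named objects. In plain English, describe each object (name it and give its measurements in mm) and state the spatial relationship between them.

A is a table: top 1152 mm (x) × 905 mm (y), 32 mm thick, upper face at z = 697 mm, on four 84×84 mm square legs, each inset 22 mm from the nearest pair of top edges, running from z = 0 to the bottom of the top. Four apron rails, 84 mm thick and 96 mm tall, run between adjacent legs with their top edges flush with the underside of the top and their outer faces flush with the legs' outer faces.

B is a rectangular picture frame lying in the x–z plane (depth along y). The opening is 240 mm wide (x) by 543 mm tall (z), surrounded by a border 42 mm wide on all four sides. The frame is 19 mm deep and is made of two full-height vertical stiles with two horizontal rails fitted between them.

The picture frame is on top of the table, centred.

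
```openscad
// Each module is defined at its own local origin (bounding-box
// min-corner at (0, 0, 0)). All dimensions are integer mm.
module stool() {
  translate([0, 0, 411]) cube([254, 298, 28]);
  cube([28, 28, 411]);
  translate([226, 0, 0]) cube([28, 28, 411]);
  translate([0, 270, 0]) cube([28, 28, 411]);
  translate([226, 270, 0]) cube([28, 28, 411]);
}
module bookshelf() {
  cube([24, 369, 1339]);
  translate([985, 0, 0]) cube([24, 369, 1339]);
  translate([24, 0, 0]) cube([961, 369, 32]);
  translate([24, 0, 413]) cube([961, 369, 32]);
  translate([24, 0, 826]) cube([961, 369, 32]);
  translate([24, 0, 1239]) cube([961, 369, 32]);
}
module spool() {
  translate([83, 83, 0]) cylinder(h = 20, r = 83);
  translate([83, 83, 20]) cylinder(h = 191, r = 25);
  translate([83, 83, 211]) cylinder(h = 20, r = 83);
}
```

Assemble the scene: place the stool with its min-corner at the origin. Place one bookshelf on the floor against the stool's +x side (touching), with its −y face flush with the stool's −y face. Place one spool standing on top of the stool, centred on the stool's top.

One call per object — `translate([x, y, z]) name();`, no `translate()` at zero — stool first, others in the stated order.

stool();
translate([254, 0, 0]) bookshelf();
translate([44, 66, 439]) spool();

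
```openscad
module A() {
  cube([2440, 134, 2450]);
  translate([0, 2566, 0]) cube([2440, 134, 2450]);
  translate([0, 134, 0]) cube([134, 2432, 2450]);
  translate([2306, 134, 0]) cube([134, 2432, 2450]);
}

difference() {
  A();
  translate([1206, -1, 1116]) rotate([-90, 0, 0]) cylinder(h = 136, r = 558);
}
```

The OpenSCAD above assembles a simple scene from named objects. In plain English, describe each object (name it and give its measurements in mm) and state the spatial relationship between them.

A is a box-shaped house frame (walls only): outside footprint 2440×2700 mm, wall height 2450 mm, wall thickness 134 mm. The two y-facing walls run the full x-width; the two x-facing walls fit between the inner faces of the y-facing walls.

The house frame has a circular hole of radius 558 mm through its front wall, centred at (x = 1206, z = 1116).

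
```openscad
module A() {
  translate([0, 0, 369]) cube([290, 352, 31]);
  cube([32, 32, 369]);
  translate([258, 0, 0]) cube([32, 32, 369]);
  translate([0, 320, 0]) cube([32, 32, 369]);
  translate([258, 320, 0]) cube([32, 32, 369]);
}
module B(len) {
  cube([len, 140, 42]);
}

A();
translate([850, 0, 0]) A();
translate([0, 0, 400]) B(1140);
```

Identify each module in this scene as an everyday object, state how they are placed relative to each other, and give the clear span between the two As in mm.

Second stool starts at x = 850; first ends at x = 290; clear span = 850 − 290 = 560 mm.

A is a stool. B is a beam. A beam spans the tops of two stools. The clear span between the two stools is 560 mm.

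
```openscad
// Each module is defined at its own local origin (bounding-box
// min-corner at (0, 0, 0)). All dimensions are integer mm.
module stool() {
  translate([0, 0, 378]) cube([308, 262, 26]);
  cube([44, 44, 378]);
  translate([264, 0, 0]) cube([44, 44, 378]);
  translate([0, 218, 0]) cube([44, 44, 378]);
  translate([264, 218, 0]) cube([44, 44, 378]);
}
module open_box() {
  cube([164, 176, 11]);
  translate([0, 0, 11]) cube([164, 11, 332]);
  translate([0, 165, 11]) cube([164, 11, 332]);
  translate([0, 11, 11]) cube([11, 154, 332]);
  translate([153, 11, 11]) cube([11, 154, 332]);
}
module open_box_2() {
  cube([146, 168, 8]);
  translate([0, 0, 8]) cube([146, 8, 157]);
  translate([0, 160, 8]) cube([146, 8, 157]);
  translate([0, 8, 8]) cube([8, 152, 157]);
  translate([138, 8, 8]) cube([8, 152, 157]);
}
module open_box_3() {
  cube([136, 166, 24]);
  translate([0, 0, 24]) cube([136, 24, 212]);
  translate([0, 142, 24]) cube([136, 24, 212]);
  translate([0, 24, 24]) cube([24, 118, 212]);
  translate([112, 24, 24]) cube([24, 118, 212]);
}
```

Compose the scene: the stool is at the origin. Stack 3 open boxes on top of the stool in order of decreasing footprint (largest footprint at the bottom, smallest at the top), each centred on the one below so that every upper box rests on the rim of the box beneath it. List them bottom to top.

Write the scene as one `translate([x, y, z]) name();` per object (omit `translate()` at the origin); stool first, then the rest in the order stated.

stool();
translate([72, 43, 404]) open_box();
translate([81, 47, 747]) open_box_2();
translate([86, 48, 912]) open_box_3();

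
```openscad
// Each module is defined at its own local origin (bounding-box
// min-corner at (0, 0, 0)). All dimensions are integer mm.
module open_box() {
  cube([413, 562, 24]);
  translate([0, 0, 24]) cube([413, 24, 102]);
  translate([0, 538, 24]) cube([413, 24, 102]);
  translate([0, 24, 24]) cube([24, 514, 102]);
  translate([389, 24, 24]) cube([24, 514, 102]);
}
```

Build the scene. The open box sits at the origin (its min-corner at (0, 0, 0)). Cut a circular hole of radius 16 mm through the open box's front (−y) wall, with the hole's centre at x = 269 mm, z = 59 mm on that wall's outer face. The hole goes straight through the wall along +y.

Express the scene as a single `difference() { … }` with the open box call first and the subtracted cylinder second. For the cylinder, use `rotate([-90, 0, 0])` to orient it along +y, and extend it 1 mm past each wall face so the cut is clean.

difference() {
  open_box();
  translate([269, -1, 59]) rotate([-90, 0, 0]) cylinder(h = 26, r = 16);
}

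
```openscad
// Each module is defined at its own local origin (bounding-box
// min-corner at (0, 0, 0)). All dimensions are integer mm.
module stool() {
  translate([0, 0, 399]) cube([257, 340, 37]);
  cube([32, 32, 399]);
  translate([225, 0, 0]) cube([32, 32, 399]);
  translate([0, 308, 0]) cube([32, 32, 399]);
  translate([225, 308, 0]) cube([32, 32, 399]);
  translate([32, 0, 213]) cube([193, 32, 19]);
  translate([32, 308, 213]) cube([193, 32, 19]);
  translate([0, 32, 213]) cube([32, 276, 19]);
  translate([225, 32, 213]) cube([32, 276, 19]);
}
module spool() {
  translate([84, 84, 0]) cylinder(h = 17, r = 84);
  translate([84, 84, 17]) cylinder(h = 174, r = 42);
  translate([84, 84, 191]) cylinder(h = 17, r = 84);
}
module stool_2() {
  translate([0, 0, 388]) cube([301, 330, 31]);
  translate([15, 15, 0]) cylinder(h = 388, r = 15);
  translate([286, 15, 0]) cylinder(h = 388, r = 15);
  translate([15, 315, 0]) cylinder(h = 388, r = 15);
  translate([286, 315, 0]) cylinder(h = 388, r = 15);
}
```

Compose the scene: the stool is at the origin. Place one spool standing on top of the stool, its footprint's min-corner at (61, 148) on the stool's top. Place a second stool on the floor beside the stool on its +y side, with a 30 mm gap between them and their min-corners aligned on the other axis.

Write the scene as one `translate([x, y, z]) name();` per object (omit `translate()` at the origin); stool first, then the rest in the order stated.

stool();
translate([61, 148, 436]) spool();
translate([0, 370, 0]) stool_2();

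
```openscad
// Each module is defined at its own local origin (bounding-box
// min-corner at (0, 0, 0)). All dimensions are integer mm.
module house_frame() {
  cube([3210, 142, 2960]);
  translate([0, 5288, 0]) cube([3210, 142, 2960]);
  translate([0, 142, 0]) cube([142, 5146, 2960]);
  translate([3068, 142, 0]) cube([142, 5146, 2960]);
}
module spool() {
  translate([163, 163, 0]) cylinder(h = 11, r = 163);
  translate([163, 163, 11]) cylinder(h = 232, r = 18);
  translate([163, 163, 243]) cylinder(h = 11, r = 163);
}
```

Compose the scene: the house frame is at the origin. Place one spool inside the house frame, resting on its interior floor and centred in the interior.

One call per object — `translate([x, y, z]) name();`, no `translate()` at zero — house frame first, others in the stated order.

house_frame();
translate([1442, 2552, 0]) spool();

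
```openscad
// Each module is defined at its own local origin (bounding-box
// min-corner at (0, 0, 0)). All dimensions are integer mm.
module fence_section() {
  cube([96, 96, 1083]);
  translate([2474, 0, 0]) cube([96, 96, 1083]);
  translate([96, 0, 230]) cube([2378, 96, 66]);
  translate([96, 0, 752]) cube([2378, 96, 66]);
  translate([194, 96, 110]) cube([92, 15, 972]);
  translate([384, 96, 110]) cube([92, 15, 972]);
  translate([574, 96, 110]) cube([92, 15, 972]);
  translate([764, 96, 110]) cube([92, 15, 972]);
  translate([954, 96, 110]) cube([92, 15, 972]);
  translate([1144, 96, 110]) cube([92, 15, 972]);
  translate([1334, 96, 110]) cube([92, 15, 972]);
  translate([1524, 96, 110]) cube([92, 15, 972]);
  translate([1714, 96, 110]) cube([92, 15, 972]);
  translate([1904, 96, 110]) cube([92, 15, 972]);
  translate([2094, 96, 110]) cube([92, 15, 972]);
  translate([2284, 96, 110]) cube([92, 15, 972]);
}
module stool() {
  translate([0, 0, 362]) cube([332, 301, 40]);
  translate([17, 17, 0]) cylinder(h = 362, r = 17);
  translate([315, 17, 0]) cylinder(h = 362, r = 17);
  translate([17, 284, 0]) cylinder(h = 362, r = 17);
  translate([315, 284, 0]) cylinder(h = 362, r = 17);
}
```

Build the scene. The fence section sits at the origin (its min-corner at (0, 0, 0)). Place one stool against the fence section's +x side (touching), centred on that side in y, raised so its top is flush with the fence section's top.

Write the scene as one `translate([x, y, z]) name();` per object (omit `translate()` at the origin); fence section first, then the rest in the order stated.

fence_section();
translate([2570, -95, 681]) stool();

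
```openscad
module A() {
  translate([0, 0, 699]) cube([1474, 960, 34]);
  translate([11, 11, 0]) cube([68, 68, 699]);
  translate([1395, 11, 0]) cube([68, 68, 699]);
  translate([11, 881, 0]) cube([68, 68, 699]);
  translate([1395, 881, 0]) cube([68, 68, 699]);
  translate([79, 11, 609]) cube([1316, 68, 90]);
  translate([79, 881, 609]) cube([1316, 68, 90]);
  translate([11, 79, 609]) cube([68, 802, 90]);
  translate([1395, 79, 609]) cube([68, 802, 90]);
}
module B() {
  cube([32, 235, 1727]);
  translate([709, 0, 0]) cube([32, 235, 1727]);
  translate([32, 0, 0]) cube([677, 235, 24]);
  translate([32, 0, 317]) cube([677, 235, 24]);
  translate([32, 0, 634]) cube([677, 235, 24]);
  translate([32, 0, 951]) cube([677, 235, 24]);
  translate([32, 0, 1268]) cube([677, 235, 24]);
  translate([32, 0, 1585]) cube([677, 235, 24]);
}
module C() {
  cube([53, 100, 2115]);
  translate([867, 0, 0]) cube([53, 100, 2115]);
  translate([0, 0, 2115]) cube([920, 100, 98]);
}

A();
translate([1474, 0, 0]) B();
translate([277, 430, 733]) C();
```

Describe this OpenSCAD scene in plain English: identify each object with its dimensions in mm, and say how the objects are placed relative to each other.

A is a table with a 1474×960 mm rectangular top, 34 mm thick, top surface at z = 733 mm, supported by four 68×68 mm square legs, each inset 11 mm from the nearest pair of top edges, running from the floor. Four apron rails, 68 mm thick and 90 mm tall, run between adjacent legs with their top edges flush with the underside of the top and their outer faces flush with the legs' outer faces.

B is a bookshelf 741 mm wide overall, 235 mm deep and 1727 mm tall. The two sides are 32 mm thick vertical panels. 6 horizontal shelves of 24 mm thickness span between the inner faces of the sides; the lowest shelf sits on the floor and shelves are stacked with a clear vertical gap of 293 mm between each pair.

C is a door frame. The clear opening is 814 mm wide and 2115 mm high. Two 53 mm wide jambs, 100 mm deep, stand either side of the opening from the floor to the top of the opening. A 98 mm thick head sits across the top of both jambs, spanning the full outside width of the frame.

The bookshelf is against the table's +x side, with their −y faces flush. The door frame is on top of the table, centred.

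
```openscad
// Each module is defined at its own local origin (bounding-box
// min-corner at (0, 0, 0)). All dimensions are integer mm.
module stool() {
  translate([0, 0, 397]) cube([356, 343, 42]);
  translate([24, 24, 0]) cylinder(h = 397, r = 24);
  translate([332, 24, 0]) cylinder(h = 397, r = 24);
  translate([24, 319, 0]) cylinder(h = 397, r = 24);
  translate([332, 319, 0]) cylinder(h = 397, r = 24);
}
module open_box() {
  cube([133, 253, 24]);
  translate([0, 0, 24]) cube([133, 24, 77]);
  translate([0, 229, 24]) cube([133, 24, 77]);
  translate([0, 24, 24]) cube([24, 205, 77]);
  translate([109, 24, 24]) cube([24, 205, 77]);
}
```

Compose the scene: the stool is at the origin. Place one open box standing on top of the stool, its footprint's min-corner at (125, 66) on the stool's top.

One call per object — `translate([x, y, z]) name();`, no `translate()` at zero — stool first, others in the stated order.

stool();
translate([125, 66, 439]) open_box();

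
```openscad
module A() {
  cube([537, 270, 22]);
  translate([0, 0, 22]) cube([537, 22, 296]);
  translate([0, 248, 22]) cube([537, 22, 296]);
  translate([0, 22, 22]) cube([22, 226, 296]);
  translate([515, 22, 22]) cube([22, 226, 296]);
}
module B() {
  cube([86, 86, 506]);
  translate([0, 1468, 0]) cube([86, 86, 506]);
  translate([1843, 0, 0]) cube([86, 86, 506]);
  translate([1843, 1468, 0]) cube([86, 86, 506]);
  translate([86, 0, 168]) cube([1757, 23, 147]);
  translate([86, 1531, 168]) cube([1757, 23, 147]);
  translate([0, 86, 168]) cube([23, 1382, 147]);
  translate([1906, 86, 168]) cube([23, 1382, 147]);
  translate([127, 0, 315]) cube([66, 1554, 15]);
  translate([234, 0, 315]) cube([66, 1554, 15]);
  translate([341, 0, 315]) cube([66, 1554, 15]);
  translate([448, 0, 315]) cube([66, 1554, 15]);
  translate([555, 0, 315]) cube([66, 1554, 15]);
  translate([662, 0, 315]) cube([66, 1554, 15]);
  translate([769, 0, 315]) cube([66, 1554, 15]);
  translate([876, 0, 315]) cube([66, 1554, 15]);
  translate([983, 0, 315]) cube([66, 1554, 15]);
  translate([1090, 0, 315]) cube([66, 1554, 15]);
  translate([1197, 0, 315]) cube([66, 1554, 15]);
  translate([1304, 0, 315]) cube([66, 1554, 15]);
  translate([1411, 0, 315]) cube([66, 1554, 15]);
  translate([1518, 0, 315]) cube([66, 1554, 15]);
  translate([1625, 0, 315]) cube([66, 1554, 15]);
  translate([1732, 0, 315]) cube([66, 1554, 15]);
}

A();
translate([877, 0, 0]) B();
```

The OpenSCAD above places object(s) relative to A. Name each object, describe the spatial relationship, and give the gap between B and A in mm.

The bed frame's nearest face is 340 mm from the open box's +x face.

A is an open box. B is a bed frame. The bed frame is on the floor beside the open box on its +x side. The gap between the bed frame and the open box is 340 mm.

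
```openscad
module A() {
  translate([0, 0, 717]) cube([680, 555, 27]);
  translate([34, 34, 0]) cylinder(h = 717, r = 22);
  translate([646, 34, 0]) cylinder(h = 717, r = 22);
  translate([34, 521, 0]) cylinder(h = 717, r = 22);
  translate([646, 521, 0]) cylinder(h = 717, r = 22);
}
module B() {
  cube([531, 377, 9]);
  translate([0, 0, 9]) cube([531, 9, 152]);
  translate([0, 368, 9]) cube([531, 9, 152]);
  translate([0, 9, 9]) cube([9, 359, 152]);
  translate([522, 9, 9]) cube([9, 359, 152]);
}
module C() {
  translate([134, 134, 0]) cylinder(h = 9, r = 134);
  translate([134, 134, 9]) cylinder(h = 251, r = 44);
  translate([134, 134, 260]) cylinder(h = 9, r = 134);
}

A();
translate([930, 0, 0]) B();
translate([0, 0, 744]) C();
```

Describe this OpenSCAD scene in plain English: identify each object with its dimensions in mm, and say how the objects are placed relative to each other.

A is a rectangular dining table. The top is 680×555×27 mm with its upper surface at z = 744 mm. It stands on four round legs of 44 mm diameter, each leg's bounding box inset 12 mm from the nearest pair of top edges, running from the floor to the underside of the top.

B is an open-topped rectangular box: outside dimensions 531×377×161 mm, with a uniform wall and base thickness of 9 mm. The base is a full 531×377 slab on the floor; four walls sit on top of the base. The front and back walls (the −y and +y sides) span the full width; the two side walls fit between them.

C is a spool: two coaxial disc flanges of radius 134 mm and thickness 9 mm, joined by a core cylinder of radius 44 mm and height 251 mm. The lower flange rests on z = 0 and the three cylinders share a vertical axis.

The open box is on the floor beside the table on its +x side. The spool is on top of the table.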